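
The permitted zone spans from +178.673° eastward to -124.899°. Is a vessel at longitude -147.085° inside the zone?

Yes

Band width going east from +178.673° to -124.899°: ((-124.899 − 178.673) mod 360) = 56.428°.
Offset of -147.085° east of the west edge: ((-147.085 − 178.673) mod 360) = 34.242°.
34.242° ≤ 56.428° ⇒ inside.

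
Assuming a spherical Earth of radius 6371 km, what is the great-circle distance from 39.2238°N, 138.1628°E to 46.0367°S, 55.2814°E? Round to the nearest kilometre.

12550 km

Δλ = 55.2814 − 138.1628 = -82.8814°.
Δφ = -46.0367 − 39.2238 = -85.2605°.
a = sin²(Δφ/2) + cos φ₁ · cos φ₂ · sin²(Δλ/2) = 0.694256.
c = 2·atan2(√a, √(1−a)) = 1.96981 rad → d = 6371·c ≈ 12549.68 km.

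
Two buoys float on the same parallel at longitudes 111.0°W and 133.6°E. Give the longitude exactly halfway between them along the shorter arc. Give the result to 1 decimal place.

168.7°W

Signed shortest Δλ from -111.0° to +133.6° is -115.4°.
Midpoint longitude = -111.0° + (-115.4°)/2 = -111.0° − 57.7° = -168.7°.
(The naïve average (-111.0 + +133.6)/2 = 11.3° is on the wrong side of the globe.)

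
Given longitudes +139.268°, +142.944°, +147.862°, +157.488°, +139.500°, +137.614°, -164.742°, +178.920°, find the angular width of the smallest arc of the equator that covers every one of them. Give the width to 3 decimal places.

Sort the longitudes: -164.742°, +137.614°, +139.268°, +139.500°, +142.944°, +147.862°, +157.488°, +178.920°.
Eastward gaps between consecutive values (wrapping around): 302.356°, 1.654°, 0.232°, 3.444°, 4.918°, 9.626°, 21.432°, 16.338°.
Largest gap = 302.356° ⇒ minimal covering band is its complement: 360° − 302.356° = 57.644°.
Band runs from +137.614° eastward to -164.742°, crossing the antimeridian.

57.644°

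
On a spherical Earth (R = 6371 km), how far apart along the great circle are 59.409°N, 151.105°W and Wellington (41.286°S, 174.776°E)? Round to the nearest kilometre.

Δλ = 174.776 − -151.105 = 325.881°; wrapped into (−180°, 180°]: -34.119°.
Δφ = -41.286 − 59.409 = -100.695°.
a = sin²(Δφ/2) + cos φ₁ · cos φ₂ · sin²(Δλ/2) = 0.625701.
c = 2·atan2(√a, √(1−a)) = 1.82493 rad → d = 6371·c ≈ 11626.60 km.

11627 km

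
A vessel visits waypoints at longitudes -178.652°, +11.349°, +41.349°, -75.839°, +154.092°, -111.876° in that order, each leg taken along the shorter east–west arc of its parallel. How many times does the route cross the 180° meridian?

Leg 1: -178.652° → +11.349°, shortest Δλ = -169.999° (west) — crosses 180°.
Leg 2: +11.349° → +41.349°, shortest Δλ = 30.0° (east) — does not cross 180°.
Leg 3: +41.349° → -75.839°, shortest Δλ = -117.188° (west) — does not cross 180°.
Leg 4: -75.839° → +154.092°, shortest Δλ = -130.069° (west) — crosses 180°.
Leg 5: +154.092° → -111.876°, shortest Δλ = 94.032° (east) — crosses 180°.
Total crossings: 3.

3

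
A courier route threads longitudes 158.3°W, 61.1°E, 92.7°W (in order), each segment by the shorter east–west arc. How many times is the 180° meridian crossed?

1

Leg 1: -158.3° → +61.1°, shortest Δλ = -140.6° (west) — crosses 180°.
Leg 2: +61.1° → -92.7°, shortest Δλ = -153.8° (west) — does not cross 180°.
Total crossings: 1.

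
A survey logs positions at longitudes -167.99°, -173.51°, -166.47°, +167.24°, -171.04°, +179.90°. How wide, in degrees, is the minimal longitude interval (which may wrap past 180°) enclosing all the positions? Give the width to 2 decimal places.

Sort the longitudes: -173.51°, -171.04°, -167.99°, -166.47°, +167.24°, +179.90°.
Eastward gaps between consecutive values (wrapping around): 2.47°, 3.05°, 1.52°, 333.71°, 12.66°, 6.59°.
Largest gap = 333.71° ⇒ minimal covering band is its complement: 360° − 333.71° = 26.29°.
Band runs from +167.24° eastward to -166.47°, crossing the antimeridian.

26.29°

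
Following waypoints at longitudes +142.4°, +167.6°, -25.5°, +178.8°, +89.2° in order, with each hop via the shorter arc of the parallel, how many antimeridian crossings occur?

Leg 1: +142.4° → +167.6°, shortest Δλ = 25.2° (east) — does not cross 180°.
Leg 2: +167.6° → -25.5°, shortest Δλ = 166.9° (east) — crosses 180°.
Leg 3: -25.5° → +178.8°, shortest Δλ = -155.7° (west) — crosses 180°.
Leg 4: +178.8° → +89.2°, shortest Δλ = -89.6° (west) — does not cross 180°.
Total crossings: 2.

2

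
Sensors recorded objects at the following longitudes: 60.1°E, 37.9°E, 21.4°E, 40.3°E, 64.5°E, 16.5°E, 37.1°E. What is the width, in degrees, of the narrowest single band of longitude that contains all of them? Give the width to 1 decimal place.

48.0°

Sort the longitudes: +16.5°, +21.4°, +37.1°, +37.9°, +40.3°, +60.1°, +64.5°.
Eastward gaps between consecutive values (wrapping around): 4.9°, 15.7°, 0.8°, 2.4°, 19.8°, 4.4°, 312.0°.
Largest gap = 312.0° ⇒ minimal covering band is its complement: 360° − 312.0° = 48.0°.
Band runs from +16.5° eastward to +64.5°.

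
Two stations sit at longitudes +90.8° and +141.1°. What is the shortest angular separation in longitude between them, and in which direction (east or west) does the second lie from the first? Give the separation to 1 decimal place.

Raw difference: 141.1 − 90.8 = 50.3°.
Normalise into (−180°, 180°]: 50.3° stays 50.3°.
Positive ⇒ the second point lies to the east; separation 50.3°.

50.3° east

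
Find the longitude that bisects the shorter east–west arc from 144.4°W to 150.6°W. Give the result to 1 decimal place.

Signed shortest Δλ from -144.4° to -150.6° is -6.2°.
Midpoint longitude = -144.4° + (-6.2°)/2 = -144.4° − 3.1° = -147.5°.

147.5°W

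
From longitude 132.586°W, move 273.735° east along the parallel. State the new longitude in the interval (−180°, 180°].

Start at -132.586°; shift +273.735° → +141.149°.
+141.149° already lies in (−180°, 180°].

141.149°E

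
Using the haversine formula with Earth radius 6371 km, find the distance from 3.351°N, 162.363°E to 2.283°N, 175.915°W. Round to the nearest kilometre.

Δλ = -175.915 − 162.363 = -338.278°; wrapped into (−180°, 180°]: 21.722°.
Δφ = 2.283 − 3.351 = -1.068°.
a = sin²(Δφ/2) + cos φ₁ · cos φ₂ · sin²(Δλ/2) = 0.035503.
c = 2·atan2(√a, √(1−a)) = 0.37911 rad → d = 6371·c ≈ 2415.31 km.

2415 km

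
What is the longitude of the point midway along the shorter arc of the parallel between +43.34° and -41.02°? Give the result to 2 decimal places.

+1.16°

Signed shortest Δλ from +43.34° to -41.02° is -84.36°.
Midpoint longitude = +43.34° + (-84.36°)/2 = +43.34° − 42.18° = +1.16°.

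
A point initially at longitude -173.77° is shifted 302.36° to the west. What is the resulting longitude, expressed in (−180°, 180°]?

Start at -173.77°; shift −302.36° → -476.13°.
-476.13° lies outside (−180°, 180°]; add 360° → -116.13°.

-116.13°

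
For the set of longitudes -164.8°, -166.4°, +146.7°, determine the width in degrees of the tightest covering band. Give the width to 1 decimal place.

48.5°

Sort the longitudes: -166.4°, -164.8°, +146.7°.
Eastward gaps between consecutive values (wrapping around): 1.6°, 311.5°, 46.9°.
Largest gap = 311.5° ⇒ minimal covering band is its complement: 360° − 311.5° = 48.5°.
Band runs from +146.7° eastward to -164.8°, crossing the antimeridian.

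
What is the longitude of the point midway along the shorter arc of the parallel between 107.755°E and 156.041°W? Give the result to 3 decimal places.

Signed shortest Δλ from +107.755° to -156.041° is +96.204°.
Midpoint longitude = +107.755° + (+96.204°)/2 = +107.755° + 48.102° = +155.857°.
(The naïve average (+107.755 + -156.041)/2 = -24.143° is on the wrong side of the globe.)

155.857°E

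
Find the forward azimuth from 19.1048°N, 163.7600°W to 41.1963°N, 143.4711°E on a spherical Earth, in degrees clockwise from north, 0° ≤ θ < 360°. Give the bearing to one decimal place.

308.3°

Δλ = 143.4711 − -163.7600 = 307.2311°; wrapped into (−180°, 180°]: -52.7689°.
θ = atan2( sin Δλ · cos φ₂ , cos φ₁ · sin φ₂ − sin φ₁ · cos φ₂ · cos Δλ )
  = atan2(-0.59911, 0.47336) = -51.688° → normalised to [0°, 360°): 308.312°.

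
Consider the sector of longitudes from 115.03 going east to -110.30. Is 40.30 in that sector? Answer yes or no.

Band width going east from +115.03° to -110.30°: ((-110.30 − 115.03) mod 360) = 134.67°.
Offset of +40.30° east of the west edge: ((40.30 − 115.03) mod 360) = 285.27°.
285.27° > 134.67° ⇒ outside.

No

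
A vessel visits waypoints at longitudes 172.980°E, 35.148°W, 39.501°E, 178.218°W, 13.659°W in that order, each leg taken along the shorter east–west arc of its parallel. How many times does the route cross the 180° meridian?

Leg 1: +172.980° → -35.148°, shortest Δλ = 151.872° (east) — crosses 180°.
Leg 2: -35.148° → +39.501°, shortest Δλ = 74.649° (east) — does not cross 180°.
Leg 3: +39.501° → -178.218°, shortest Δλ = 142.281° (east) — crosses 180°.
Leg 4: -178.218° → -13.659°, shortest Δλ = 164.559° (east) — does not cross 180°.
Total crossings: 2.

2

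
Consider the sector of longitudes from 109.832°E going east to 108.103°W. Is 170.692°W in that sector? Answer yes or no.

Band width going east from +109.832° to -108.103°: ((-108.103 − 109.832) mod 360) = 142.065°.
Offset of -170.692° east of the west edge: ((-170.692 − 109.832) mod 360) = 79.476°.
79.476° ≤ 142.065° ⇒ inside.

Yes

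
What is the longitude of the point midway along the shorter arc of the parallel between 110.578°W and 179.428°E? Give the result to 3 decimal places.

145.575°W

Signed shortest Δλ from -110.578° to +179.428° is -69.994°.
Midpoint longitude = -110.578° + (-69.994°)/2 = -110.578° − 34.997° = -145.575°.
(The naïve average (-110.578 + +179.428)/2 = 34.425° is on the wrong side of the globe.)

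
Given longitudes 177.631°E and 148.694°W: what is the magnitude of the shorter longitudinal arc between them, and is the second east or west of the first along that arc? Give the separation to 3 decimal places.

33.675° east

Raw difference: -148.694 − 177.631 = -326.325°.
Normalise into (−180°, 180°]: -326.325° + 360° = 33.675°.
Positive ⇒ the second point lies to the east; separation 33.675°.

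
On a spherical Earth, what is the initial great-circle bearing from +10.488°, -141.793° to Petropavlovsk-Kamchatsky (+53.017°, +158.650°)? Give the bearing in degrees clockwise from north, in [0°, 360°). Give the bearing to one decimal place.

324.6°

Δλ = 158.650 − -141.793 = 300.443°; wrapped into (−180°, 180°]: -59.557°.
θ = atan2( sin Δλ · cos φ₂ , cos φ₁ · sin φ₂ − sin φ₁ · cos φ₂ · cos Δλ )
  = atan2(-0.51864, 0.72998) = -35.393° → normalised to [0°, 360°): 324.607°.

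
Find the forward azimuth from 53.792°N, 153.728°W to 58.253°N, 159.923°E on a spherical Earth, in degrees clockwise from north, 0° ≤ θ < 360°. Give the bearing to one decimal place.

298.8°

Δλ = 159.923 − -153.728 = 313.651°; wrapped into (−180°, 180°]: -46.349°.
θ = atan2( sin Δλ · cos φ₂ , cos φ₁ · sin φ₂ − sin φ₁ · cos φ₂ · cos Δλ )
  = atan2(-0.38071, 0.20928) = -61.202° → normalised to [0°, 360°): 298.798°.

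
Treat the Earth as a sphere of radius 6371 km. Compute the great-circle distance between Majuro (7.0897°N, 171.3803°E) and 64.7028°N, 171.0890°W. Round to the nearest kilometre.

6554 km

Δλ = -171.0890 − 171.3803 = -342.4693°; wrapped into (−180°, 180°]: 17.5307°.
Δφ = 64.7028 − 7.0897 = 57.6131°.
a = sin²(Δφ/2) + cos φ₁ · cos φ₂ · sin²(Δλ/2) = 0.242030.
c = 2·atan2(√a, √(1−a)) = 1.02869 rad → d = 6371·c ≈ 6553.80 km.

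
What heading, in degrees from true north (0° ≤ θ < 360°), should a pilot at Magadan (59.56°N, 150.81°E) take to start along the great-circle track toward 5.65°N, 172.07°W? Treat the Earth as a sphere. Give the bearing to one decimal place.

Δλ = -172.07 − 150.81 = -322.88°; wrapped into (−180°, 180°]: 37.12°.
θ = atan2( sin Δλ · cos φ₂ , cos φ₁ · sin φ₂ − sin φ₁ · cos φ₂ · cos Δλ )
  = atan2(0.60055, -0.63424) = 136.563° → normalised to [0°, 360°): 136.563°.

136.6°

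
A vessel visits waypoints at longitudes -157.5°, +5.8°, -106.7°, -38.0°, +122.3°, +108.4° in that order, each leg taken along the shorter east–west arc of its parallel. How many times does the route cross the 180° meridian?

Leg 1: -157.5° → +5.8°, shortest Δλ = 163.3° (east) — does not cross 180°.
Leg 2: +5.8° → -106.7°, shortest Δλ = -112.5° (west) — does not cross 180°.
Leg 3: -106.7° → -38.0°, shortest Δλ = 68.7° (east) — does not cross 180°.
Leg 4: -38.0° → +122.3°, shortest Δλ = 160.3° (east) — does not cross 180°.
Leg 5: +122.3° → +108.4°, shortest Δλ = -13.9° (west) — does not cross 180°.
Total crossings: 0.

0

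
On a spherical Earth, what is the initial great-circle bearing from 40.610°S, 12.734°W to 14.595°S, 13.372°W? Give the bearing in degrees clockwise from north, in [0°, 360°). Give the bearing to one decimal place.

358.6°

Δλ = -13.372 − -12.734 = -0.638°.
θ = atan2( sin Δλ · cos φ₂ , cos φ₁ · sin φ₂ − sin φ₁ · cos φ₂ · cos Δλ )
  = atan2(-0.01078, 0.43857) = -1.407° → normalised to [0°, 360°): 358.593°.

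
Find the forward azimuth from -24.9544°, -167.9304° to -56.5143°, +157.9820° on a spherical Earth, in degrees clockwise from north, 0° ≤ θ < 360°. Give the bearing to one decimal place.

208.8°

Δλ = 157.9820 − -167.9304 = 325.9124°; wrapped into (−180°, 180°]: -34.0876°.
θ = atan2( sin Δλ · cos φ₂ , cos φ₁ · sin φ₂ − sin φ₁ · cos φ₂ · cos Δλ )
  = atan2(-0.30922, -0.56338) = -151.239° → normalised to [0°, 360°): 208.761°.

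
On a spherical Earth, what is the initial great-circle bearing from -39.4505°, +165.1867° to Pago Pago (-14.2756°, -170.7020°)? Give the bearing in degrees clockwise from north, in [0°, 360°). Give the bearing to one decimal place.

46.8°

Δλ = -170.7020 − 165.1867 = -335.8887°; wrapped into (−180°, 180°]: 24.1113°.
θ = atan2( sin Δλ · cos φ₂ , cos φ₁ · sin φ₂ − sin φ₁ · cos φ₂ · cos Δλ )
  = atan2(0.39590, 0.37166) = 46.809° → normalised to [0°, 360°): 46.809°.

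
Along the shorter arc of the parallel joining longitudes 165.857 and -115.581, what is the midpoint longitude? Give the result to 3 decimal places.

-154.862°

Signed shortest Δλ from +165.857° to -115.581° is +78.562°.
Midpoint longitude = +165.857° + (+78.562°)/2 = +165.857° + 39.281° = +205.138°.
Normalise into (−180°, 180°]: -154.862°.
(The naïve average (+165.857 + -115.581)/2 = 25.138° is on the wrong side of the globe.)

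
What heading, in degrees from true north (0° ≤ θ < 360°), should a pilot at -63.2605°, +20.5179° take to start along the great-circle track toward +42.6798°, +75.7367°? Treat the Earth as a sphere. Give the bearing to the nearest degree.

Δλ = 75.7367 − 20.5179 = 55.2188°.
θ = atan2( sin Δλ · cos φ₂ , cos φ₁ · sin φ₂ − sin φ₁ · cos φ₂ · cos Δλ )
  = atan2(0.60381, 0.67953) = 41.623° → normalised to [0°, 360°): 41.623°.

42°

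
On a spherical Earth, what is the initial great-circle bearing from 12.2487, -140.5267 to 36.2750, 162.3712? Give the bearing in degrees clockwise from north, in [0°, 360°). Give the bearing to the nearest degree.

Δλ = 162.3712 − -140.5267 = 302.8979°; wrapped into (−180°, 180°]: -57.1021°.
θ = atan2( sin Δλ · cos φ₂ , cos φ₁ · sin φ₂ − sin φ₁ · cos φ₂ · cos Δλ )
  = atan2(-0.67691, 0.48530) = -54.362° → normalised to [0°, 360°): 305.638°.

306°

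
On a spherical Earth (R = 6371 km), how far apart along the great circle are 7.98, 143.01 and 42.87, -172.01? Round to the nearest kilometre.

Δλ = -172.01 − 143.01 = -315.02°; wrapped into (−180°, 180°]: 44.98°.
Δφ = 42.87 − 7.98 = 34.89°.
a = sin²(Δφ/2) + cos φ₁ · cos φ₂ · sin²(Δλ/2) = 0.196076.
c = 2·atan2(√a, √(1−a)) = 0.91745 rad → d = 6371·c ≈ 5845.06 km.

5845 km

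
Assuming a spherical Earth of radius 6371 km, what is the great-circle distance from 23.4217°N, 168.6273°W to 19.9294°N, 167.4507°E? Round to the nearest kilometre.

2499 km

Δλ = 167.4507 − -168.6273 = 336.0780°; wrapped into (−180°, 180°]: -23.9220°.
Δφ = 19.9294 − 23.4217 = -3.4923°.
a = sin²(Δφ/2) + cos φ₁ · cos φ₂ · sin²(Δλ/2) = 0.037980.
c = 2·atan2(√a, √(1−a)) = 0.39228 rad → d = 6371·c ≈ 2499.22 km.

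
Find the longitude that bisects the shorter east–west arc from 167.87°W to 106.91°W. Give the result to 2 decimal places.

137.39°W

Signed shortest Δλ from -167.87° to -106.91° is +60.96°.
Midpoint longitude = -167.87° + (+60.96°)/2 = -167.87° + 30.48° = -137.39°.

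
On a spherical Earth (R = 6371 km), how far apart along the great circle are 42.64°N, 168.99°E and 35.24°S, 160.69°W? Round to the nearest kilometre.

9191 km

Δλ = -160.69 − 168.99 = -329.68°; wrapped into (−180°, 180°]: 30.32°.
Δφ = -35.24 − 42.64 = -77.88°.
a = sin²(Δφ/2) + cos φ₁ · cos φ₂ · sin²(Δλ/2) = 0.436110.
c = 2·atan2(√a, √(1−a)) = 1.44267 rad → d = 6371·c ≈ 9191.23 km.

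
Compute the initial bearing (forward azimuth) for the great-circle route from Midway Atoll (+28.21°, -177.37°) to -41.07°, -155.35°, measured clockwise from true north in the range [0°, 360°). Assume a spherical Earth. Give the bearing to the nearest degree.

163°

Δλ = -155.35 − -177.37 = 22.02°.
θ = atan2( sin Δλ · cos φ₂ , cos φ₁ · sin φ₂ − sin φ₁ · cos φ₂ · cos Δλ )
  = atan2(0.28266, -0.90932) = 162.732° → normalised to [0°, 360°): 162.732°.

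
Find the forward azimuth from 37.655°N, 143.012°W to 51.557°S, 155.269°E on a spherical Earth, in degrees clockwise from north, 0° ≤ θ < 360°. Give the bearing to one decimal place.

Δλ = 155.269 − -143.012 = 298.281°; wrapped into (−180°, 180°]: -61.719°.
θ = atan2( sin Δλ · cos φ₂ , cos φ₁ · sin φ₂ − sin φ₁ · cos φ₂ · cos Δλ )
  = atan2(-0.54752, -0.80004) = -145.614° → normalised to [0°, 360°): 214.386°.

214.4°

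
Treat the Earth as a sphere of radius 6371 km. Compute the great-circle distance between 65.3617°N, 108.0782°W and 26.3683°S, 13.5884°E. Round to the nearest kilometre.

Δλ = 13.5884 − -108.0782 = 121.6666°.
Δφ = -26.3683 − 65.3617 = -91.7300°.
a = sin²(Δφ/2) + cos φ₁ · cos φ₂ · sin²(Δλ/2) = 0.799895.
c = 2·atan2(√a, √(1−a)) = 2.21403 rad → d = 6371·c ≈ 14105.62 km.

14106 km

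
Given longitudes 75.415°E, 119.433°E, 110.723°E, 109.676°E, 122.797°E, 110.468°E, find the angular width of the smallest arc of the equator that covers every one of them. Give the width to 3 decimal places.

47.382°

Sort the longitudes: +75.415°, +109.676°, +110.468°, +110.723°, +119.433°, +122.797°.
Eastward gaps between consecutive values (wrapping around): 34.261°, 0.792°, 0.255°, 8.710°, 3.364°, 312.618°.
Largest gap = 312.618° ⇒ minimal covering band is its complement: 360° − 312.618° = 47.382°.
Band runs from +75.415° eastward to +122.797°.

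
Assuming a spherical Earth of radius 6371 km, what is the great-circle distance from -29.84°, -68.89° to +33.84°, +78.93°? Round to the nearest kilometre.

Δλ = 78.93 − -68.89 = 147.82°.
Δφ = 33.84 − -29.84 = 63.68°.
a = sin²(Δφ/2) + cos φ₁ · cos φ₂ · sin²(Δλ/2) = 0.943442.
c = 2·atan2(√a, √(1−a)) = 2.66135 rad → d = 6371·c ≈ 16955.48 km.

16955 km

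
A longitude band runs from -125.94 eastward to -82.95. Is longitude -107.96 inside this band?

Yes

Band width going east from -125.94° to -82.95°: ((-82.95 − -125.94) mod 360) = 42.99°.
Offset of -107.96° east of the west edge: ((-107.96 − -125.94) mod 360) = 17.98°.
17.98° ≤ 42.99° ⇒ inside.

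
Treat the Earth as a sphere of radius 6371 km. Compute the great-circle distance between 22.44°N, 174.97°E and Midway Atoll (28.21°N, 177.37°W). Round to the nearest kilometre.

Δλ = -177.37 − 174.97 = -352.34°; wrapped into (−180°, 180°]: 7.66°.
Δφ = 28.21 − 22.44 = 5.77°.
a = sin²(Δφ/2) + cos φ₁ · cos φ₂ · sin²(Δλ/2) = 0.006167.
c = 2·atan2(√a, √(1−a)) = 0.15723 rad → d = 6371·c ≈ 1001.69 km.

1002 km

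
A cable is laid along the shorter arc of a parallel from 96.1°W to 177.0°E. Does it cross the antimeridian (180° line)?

Naïve |177.0 − -96.1| = 273.1° > 180°, so the shorter arc goes the other way round — across 180°.
Signed shortest Δλ = ((177.0 − -96.1 + 180) mod 360) − 180 = -86.9°.
Going west by 86.9° from -96.1° passes through 180° before reaching +177.0°.

Yes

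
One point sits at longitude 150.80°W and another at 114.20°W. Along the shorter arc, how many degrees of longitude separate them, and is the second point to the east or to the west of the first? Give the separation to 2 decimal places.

Raw difference: -114.20 − -150.80 = 36.6°.
Normalise into (−180°, 180°]: 36.6° stays 36.6°.
Positive ⇒ the second point lies to the east; separation 36.60°.

36.60° east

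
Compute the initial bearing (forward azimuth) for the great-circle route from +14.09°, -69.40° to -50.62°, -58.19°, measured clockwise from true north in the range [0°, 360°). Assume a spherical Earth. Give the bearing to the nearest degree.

Δλ = -58.19 − -69.40 = 11.21°.
θ = atan2( sin Δλ · cos φ₂ , cos φ₁ · sin φ₂ − sin φ₁ · cos φ₂ · cos Δλ )
  = atan2(0.12334, -0.90121) = 172.207° → normalised to [0°, 360°): 172.207°.

172°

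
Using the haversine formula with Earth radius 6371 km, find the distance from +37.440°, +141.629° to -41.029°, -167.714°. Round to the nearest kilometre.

10131 km

Δλ = -167.714 − 141.629 = -309.343°; wrapped into (−180°, 180°]: 50.657°.
Δφ = -41.029 − 37.440 = -78.469°.
a = sin²(Δφ/2) + cos φ₁ · cos φ₂ · sin²(Δλ/2) = 0.509674.
c = 2·atan2(√a, √(1−a)) = 1.59014 rad → d = 6371·c ≈ 10130.81 km.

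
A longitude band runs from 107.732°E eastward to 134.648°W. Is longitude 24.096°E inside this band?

No

Band width going east from +107.732° to -134.648°: ((-134.648 − 107.732) mod 360) = 117.620°.
Offset of +24.096° east of the west edge: ((24.096 − 107.732) mod 360) = 276.364°.
276.364° > 117.620° ⇒ outside.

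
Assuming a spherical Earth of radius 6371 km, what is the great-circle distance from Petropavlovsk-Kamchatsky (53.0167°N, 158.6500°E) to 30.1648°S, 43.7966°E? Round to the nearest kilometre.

Δλ = 43.7966 − 158.6500 = -114.8534°.
Δφ = -30.1648 − 53.0167 = -83.1815°.
a = sin²(Δφ/2) + cos φ₁ · cos φ₂ · sin²(Δλ/2) = 0.809999.
c = 2·atan2(√a, √(1−a)) = 2.23954 rad → d = 6371·c ≈ 14268.09 km.

14268 km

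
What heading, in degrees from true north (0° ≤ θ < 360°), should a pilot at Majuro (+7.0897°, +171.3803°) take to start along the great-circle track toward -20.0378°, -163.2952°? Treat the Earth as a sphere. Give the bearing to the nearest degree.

138°

Δλ = -163.2952 − 171.3803 = -334.6755°; wrapped into (−180°, 180°]: 25.3245°.
θ = atan2( sin Δλ · cos φ₂ , cos φ₁ · sin φ₂ − sin φ₁ · cos φ₂ · cos Δλ )
  = atan2(0.40185, -0.44483) = 137.906° → normalised to [0°, 360°): 137.906°.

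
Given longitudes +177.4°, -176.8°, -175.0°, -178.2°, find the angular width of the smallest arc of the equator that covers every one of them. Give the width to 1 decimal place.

7.6°

Sort the longitudes: -178.2°, -176.8°, -175.0°, +177.4°.
Eastward gaps between consecutive values (wrapping around): 1.4°, 1.8°, 352.4°, 4.4°.
Largest gap = 352.4° ⇒ minimal covering band is its complement: 360° − 352.4° = 7.6°.
Band runs from +177.4° eastward to -175.0°, crossing the antimeridian.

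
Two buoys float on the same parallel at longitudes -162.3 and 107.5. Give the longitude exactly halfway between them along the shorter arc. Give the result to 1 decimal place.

+152.6°

Signed shortest Δλ from -162.3° to +107.5° is -90.2°.
Midpoint longitude = -162.3° + (-90.2°)/2 = -162.3° − 45.1° = -207.4°.
Normalise into (−180°, 180°]: +152.6°.
(The naïve average (-162.3 + +107.5)/2 = -27.4° is on the wrong side of the globe.)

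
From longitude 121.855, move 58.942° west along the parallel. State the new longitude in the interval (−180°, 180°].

Start at +121.855°; shift −58.942° → +62.913°.
+62.913° already lies in (−180°, 180°].

+62.913°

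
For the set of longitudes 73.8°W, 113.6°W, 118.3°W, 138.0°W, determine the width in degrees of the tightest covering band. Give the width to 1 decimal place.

Sort the longitudes: -138.0°, -118.3°, -113.6°, -73.8°.
Eastward gaps between consecutive values (wrapping around): 19.7°, 4.7°, 39.8°, 295.8°.
Largest gap = 295.8° ⇒ minimal covering band is its complement: 360° − 295.8° = 64.2°.
Band runs from -138.0° eastward to -73.8°.

64.2°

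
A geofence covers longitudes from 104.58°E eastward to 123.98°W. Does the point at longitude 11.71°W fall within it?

Band width going east from +104.58° to -123.98°: ((-123.98 − 104.58) mod 360) = 131.44°.
Offset of -11.71° east of the west edge: ((-11.71 − 104.58) mod 360) = 243.71°.
243.71° > 131.44° ⇒ outside.

No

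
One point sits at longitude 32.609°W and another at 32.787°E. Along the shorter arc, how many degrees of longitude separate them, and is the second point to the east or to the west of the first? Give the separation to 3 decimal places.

Raw difference: 32.787 − -32.609 = 65.396°.
Normalise into (−180°, 180°]: 65.396° stays 65.396°.
Positive ⇒ the second point lies to the east; separation 65.396°.

65.396° east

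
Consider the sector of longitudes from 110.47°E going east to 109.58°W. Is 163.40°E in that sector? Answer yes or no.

Yes

Band width going east from +110.47° to -109.58°: ((-109.58 − 110.47) mod 360) = 139.95°.
Offset of +163.40° east of the west edge: ((163.40 − 110.47) mod 360) = 52.93°.
52.93° ≤ 139.95° ⇒ inside.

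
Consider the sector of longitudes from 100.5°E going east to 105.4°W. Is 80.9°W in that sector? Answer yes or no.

No

Band width going east from +100.5° to -105.4°: ((-105.4 − 100.5) mod 360) = 154.1°.
Offset of -80.9° east of the west edge: ((-80.9 − 100.5) mod 360) = 178.6°.
178.6° > 154.1° ⇒ outside.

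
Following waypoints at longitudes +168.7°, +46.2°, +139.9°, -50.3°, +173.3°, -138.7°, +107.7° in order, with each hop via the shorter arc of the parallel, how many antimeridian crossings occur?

Leg 1: +168.7° → +46.2°, shortest Δλ = -122.5° (west) — does not cross 180°.
Leg 2: +46.2° → +139.9°, shortest Δλ = 93.7° (east) — does not cross 180°.
Leg 3: +139.9° → -50.3°, shortest Δλ = 169.8° (east) — crosses 180°.
Leg 4: -50.3° → +173.3°, shortest Δλ = -136.4° (west) — crosses 180°.
Leg 5: +173.3° → -138.7°, shortest Δλ = 48.0° (east) — crosses 180°.
Leg 6: -138.7° → +107.7°, shortest Δλ = -113.6° (west) — crosses 180°.
Total crossings: 4.

4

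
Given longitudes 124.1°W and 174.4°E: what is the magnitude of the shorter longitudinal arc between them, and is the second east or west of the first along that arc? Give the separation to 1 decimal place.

61.5° west

Raw difference: 174.4 − -124.1 = 298.5°.
Normalise into (−180°, 180°]: 298.5° − 360° = -61.5°.
Negative ⇒ the second point lies to the west; separation 61.5°.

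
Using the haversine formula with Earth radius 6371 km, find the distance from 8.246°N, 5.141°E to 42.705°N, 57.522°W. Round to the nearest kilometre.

Δλ = -57.522 − 5.141 = -62.663°.
Δφ = 42.705 − 8.246 = 34.459°.
a = sin²(Δφ/2) + cos φ₁ · cos φ₂ · sin²(Δλ/2) = 0.284376.
c = 2·atan2(√a, √(1−a)) = 1.12492 rad → d = 6371·c ≈ 7166.88 km.

7167 km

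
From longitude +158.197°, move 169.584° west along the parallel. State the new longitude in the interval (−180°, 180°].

Start at +158.197°; shift −169.584° → -11.387°.
-11.387° already lies in (−180°, 180°].

-11.387°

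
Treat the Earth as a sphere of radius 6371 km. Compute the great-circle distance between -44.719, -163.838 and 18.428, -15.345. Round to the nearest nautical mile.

8577 nmi

Δλ = -15.345 − -163.838 = 148.493°.
Δφ = 18.428 − -44.719 = 63.147°.
a = sin²(Δφ/2) + cos φ₁ · cos φ₂ · sin²(Δλ/2) = 0.898587.
c = 2·atan2(√a, √(1−a)) = 2.49340 rad → d = 6371·c ≈ 15885.42 km ≈ 8577.44 nmi.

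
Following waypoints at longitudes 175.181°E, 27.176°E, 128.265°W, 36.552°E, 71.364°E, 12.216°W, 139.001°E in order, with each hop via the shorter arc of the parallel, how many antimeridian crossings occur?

Leg 1: +175.181° → +27.176°, shortest Δλ = -148.005° (west) — does not cross 180°.
Leg 2: +27.176° → -128.265°, shortest Δλ = -155.441° (west) — does not cross 180°.
Leg 3: -128.265° → +36.552°, shortest Δλ = 164.817° (east) — does not cross 180°.
Leg 4: +36.552° → +71.364°, shortest Δλ = 34.812° (east) — does not cross 180°.
Leg 5: +71.364° → -12.216°, shortest Δλ = -83.58° (west) — does not cross 180°.
Leg 6: -12.216° → +139.001°, shortest Δλ = 151.217° (east) — does not cross 180°.
Total crossings: 0.

0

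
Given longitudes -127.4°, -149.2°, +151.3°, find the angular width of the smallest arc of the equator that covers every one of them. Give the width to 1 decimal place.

Sort the longitudes: -149.2°, -127.4°, +151.3°.
Eastward gaps between consecutive values (wrapping around): 21.8°, 278.7°, 59.5°.
Largest gap = 278.7° ⇒ minimal covering band is its complement: 360° − 278.7° = 81.3°.
Band runs from +151.3° eastward to -127.4°, crossing the antimeridian.

81.3°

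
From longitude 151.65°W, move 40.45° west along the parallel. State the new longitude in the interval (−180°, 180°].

167.90°E

Start at -151.65°; shift −40.45° → -192.10°.
-192.10° lies outside (−180°, 180°]; add 360° → +167.90°.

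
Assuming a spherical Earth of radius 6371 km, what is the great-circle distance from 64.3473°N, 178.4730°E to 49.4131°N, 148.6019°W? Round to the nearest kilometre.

Δλ = -148.6019 − 178.4730 = -327.0749°; wrapped into (−180°, 180°]: 32.9251°.
Δφ = 49.4131 − 64.3473 = -14.9342°.
a = sin²(Δφ/2) + cos φ₁ · cos φ₂ · sin²(Δλ/2) = 0.039508.
c = 2·atan2(√a, √(1−a)) = 0.40020 rad → d = 6371·c ≈ 2549.67 km.

2550 km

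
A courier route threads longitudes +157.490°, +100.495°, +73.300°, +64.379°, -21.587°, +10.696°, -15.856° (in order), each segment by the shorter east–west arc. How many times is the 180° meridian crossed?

Leg 1: +157.490° → +100.495°, shortest Δλ = -56.995° (west) — does not cross 180°.
Leg 2: +100.495° → +73.300°, shortest Δλ = -27.195° (west) — does not cross 180°.
Leg 3: +73.300° → +64.379°, shortest Δλ = -8.921° (west) — does not cross 180°.
Leg 4: +64.379° → -21.587°, shortest Δλ = -85.966° (west) — does not cross 180°.
Leg 5: -21.587° → +10.696°, shortest Δλ = 32.283° (east) — does not cross 180°.
Leg 6: +10.696° → -15.856°, shortest Δλ = -26.552° (west) — does not cross 180°.
Total crossings: 0.

0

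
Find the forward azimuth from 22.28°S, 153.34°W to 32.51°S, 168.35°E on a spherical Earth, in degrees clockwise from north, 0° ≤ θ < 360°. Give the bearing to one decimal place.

Δλ = 168.35 − -153.34 = 321.69°; wrapped into (−180°, 180°]: -38.31°.
θ = atan2( sin Δλ · cos φ₂ , cos φ₁ · sin φ₂ − sin φ₁ · cos φ₂ · cos Δλ )
  = atan2(-0.52277, -0.24645) = -115.240° → normalised to [0°, 360°): 244.760°.

244.8°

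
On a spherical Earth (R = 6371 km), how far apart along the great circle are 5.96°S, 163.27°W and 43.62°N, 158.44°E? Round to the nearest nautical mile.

Δλ = 158.44 − -163.27 = 321.71°; wrapped into (−180°, 180°]: -38.29°.
Δφ = 43.62 − -5.96 = 49.58°.
a = sin²(Δφ/2) + cos φ₁ · cos φ₂ · sin²(Δλ/2) = 0.253251.
c = 2·atan2(√a, √(1−a)) = 1.05469 rad → d = 6371·c ≈ 6719.42 km ≈ 3628.20 nmi.

3628 nmi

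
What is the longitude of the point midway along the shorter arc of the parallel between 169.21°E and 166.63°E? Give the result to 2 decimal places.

Signed shortest Δλ from +169.21° to +166.63° is -2.58°.
Midpoint longitude = +169.21° + (-2.58°)/2 = +169.21° − 1.29° = +167.92°.

167.92°E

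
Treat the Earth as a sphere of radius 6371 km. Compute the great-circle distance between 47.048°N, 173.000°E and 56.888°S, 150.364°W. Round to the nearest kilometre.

12045 km

Δλ = -150.364 − 173.000 = -323.364°; wrapped into (−180°, 180°]: 36.636°.
Δφ = -56.888 − 47.048 = -103.936°.
a = sin²(Δφ/2) + cos φ₁ · cos φ₂ · sin²(Δλ/2) = 0.657187.
c = 2·atan2(√a, √(1−a)) = 1.89059 rad → d = 6371·c ≈ 12044.97 km.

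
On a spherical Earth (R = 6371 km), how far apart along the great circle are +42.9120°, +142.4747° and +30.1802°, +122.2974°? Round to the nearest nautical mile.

1232 nmi

Δλ = 122.2974 − 142.4747 = -20.1773°.
Δφ = 30.1802 − 42.9120 = -12.7318°.
a = sin²(Δφ/2) + cos φ₁ · cos φ₂ · sin²(Δλ/2) = 0.031721.
c = 2·atan2(√a, √(1−a)) = 0.35812 rad → d = 6371·c ≈ 2281.58 km ≈ 1231.96 nmi.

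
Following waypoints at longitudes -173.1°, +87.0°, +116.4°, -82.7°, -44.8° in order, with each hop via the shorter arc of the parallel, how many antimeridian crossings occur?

Leg 1: -173.1° → +87.0°, shortest Δλ = -99.9° (west) — crosses 180°.
Leg 2: +87.0° → +116.4°, shortest Δλ = 29.4° (east) — does not cross 180°.
Leg 3: +116.4° → -82.7°, shortest Δλ = 160.9° (east) — crosses 180°.
Leg 4: -82.7° → -44.8°, shortest Δλ = 37.9° (east) — does not cross 180°.
Total crossings: 2.

2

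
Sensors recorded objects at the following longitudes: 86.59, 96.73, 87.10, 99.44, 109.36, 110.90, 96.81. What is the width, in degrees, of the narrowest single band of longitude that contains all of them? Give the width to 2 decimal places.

Sort the longitudes: +86.59°, +87.10°, +96.73°, +96.81°, +99.44°, +109.36°, +110.90°.
Eastward gaps between consecutive values (wrapping around): 0.51°, 9.63°, 0.08°, 2.63°, 9.92°, 1.54°, 335.69°.
Largest gap = 335.69° ⇒ minimal covering band is its complement: 360° − 335.69° = 24.31°.
Band runs from +86.59° eastward to +110.90°.

24.31°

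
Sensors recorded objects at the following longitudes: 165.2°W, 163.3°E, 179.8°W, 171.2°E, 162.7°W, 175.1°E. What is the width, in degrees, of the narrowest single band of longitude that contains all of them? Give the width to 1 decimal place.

34.0°

Sort the longitudes: -179.8°, -165.2°, -162.7°, +163.3°, +171.2°, +175.1°.
Eastward gaps between consecutive values (wrapping around): 14.6°, 2.5°, 326.0°, 7.9°, 3.9°, 5.1°.
Largest gap = 326.0° ⇒ minimal covering band is its complement: 360° − 326.0° = 34.0°.
Band runs from +163.3° eastward to -162.7°, crossing the antimeridian.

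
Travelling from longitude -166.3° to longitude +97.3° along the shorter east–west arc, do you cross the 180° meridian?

Naïve |97.3 − -166.3| = 263.6° > 180°, so the shorter arc goes the other way round — across 180°.
Signed shortest Δλ = ((97.3 − -166.3 + 180) mod 360) − 180 = -96.4°.
Going west by 96.4° from -166.3° passes through 180° before reaching +97.3°.

Yes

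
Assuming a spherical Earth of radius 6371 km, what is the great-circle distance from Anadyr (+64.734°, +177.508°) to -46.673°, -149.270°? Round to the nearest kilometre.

Δλ = -149.270 − 177.508 = -326.778°; wrapped into (−180°, 180°]: 33.222°.
Δφ = -46.673 − 64.734 = -111.407°.
a = sin²(Δφ/2) + cos φ₁ · cos φ₂ · sin²(Δλ/2) = 0.706429.
c = 2·atan2(√a, √(1−a)) = 1.99639 rad → d = 6371·c ≈ 12718.98 km.

12719 km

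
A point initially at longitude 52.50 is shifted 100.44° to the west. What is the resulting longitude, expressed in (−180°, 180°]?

-47.94°

Start at +52.50°; shift −100.44° → -47.94°.
-47.94° already lies in (−180°, 180°].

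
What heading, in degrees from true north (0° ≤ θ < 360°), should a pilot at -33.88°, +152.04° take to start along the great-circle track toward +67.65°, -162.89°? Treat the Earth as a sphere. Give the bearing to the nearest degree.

16°

Δλ = -162.89 − 152.04 = -314.93°; wrapped into (−180°, 180°]: 45.07°.
θ = atan2( sin Δλ · cos φ₂ , cos φ₁ · sin φ₂ − sin φ₁ · cos φ₂ · cos Δλ )
  = atan2(0.26922, 0.91755) = 16.352° → normalised to [0°, 360°): 16.352°.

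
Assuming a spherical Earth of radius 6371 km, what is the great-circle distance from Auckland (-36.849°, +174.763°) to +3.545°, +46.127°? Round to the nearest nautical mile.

7349 nmi

Δλ = 46.127 − 174.763 = -128.636°.
Δφ = 3.545 − -36.849 = 40.394°.
a = sin²(Δφ/2) + cos φ₁ · cos φ₂ · sin²(Δλ/2) = 0.767879.
c = 2·atan2(√a, √(1−a)) = 2.13620 rad → d = 6371·c ≈ 13609.74 km ≈ 7348.67 nmi.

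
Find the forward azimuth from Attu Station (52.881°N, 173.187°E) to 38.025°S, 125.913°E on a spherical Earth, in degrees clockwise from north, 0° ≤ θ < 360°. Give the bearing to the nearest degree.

216°

Δλ = 125.913 − 173.187 = -47.274°.
θ = atan2( sin Δλ · cos φ₂ , cos φ₁ · sin φ₂ − sin φ₁ · cos φ₂ · cos Δλ )
  = atan2(-0.57868, -0.79793) = -144.049° → normalised to [0°, 360°): 215.951°.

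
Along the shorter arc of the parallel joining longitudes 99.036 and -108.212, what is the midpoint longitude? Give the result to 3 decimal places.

+175.412°

Signed shortest Δλ from +99.036° to -108.212° is +152.752°.
Midpoint longitude = +99.036° + (+152.752°)/2 = +99.036° + 76.376° = +175.412°.
(The naïve average (+99.036 + -108.212)/2 = -4.588° is on the wrong side of the globe.)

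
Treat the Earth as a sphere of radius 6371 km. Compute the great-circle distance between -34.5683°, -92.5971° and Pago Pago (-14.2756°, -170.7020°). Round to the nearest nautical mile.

4340 nmi

Δλ = -170.7020 − -92.5971 = -78.1049°.
Δφ = -14.2756 − -34.5683 = 20.2927°.
a = sin²(Δφ/2) + cos φ₁ · cos φ₂ · sin²(Δλ/2) = 0.347800.
c = 2·atan2(√a, √(1−a)) = 1.26149 rad → d = 6371·c ≈ 8036.95 km ≈ 4339.60 nmi.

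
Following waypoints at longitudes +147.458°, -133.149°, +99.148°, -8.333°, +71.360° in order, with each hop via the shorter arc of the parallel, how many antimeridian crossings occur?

Leg 1: +147.458° → -133.149°, shortest Δλ = 79.393° (east) — crosses 180°.
Leg 2: -133.149° → +99.148°, shortest Δλ = -127.703° (west) — crosses 180°.
Leg 3: +99.148° → -8.333°, shortest Δλ = -107.481° (west) — does not cross 180°.
Leg 4: -8.333° → +71.360°, shortest Δλ = 79.693° (east) — does not cross 180°.
Total crossings: 2.

2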